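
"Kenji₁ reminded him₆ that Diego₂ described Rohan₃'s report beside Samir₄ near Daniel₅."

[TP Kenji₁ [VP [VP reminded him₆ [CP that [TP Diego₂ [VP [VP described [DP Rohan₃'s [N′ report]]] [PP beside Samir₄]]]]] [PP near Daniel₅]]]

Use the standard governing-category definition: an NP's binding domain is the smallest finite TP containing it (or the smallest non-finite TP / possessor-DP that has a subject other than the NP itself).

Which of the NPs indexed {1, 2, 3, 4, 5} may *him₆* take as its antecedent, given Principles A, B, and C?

*him* is a pronoun, so Principle B applies: it must be free in its binding domain.
Binding domain of *him₆*: the matrix TP, whose subject is Kenji₁.
*Kenji₁* c-commands the pronoun within its binding domain → coindexation would violate Principle B.
*Diego₂*: the pronoun c-commands this R-expression → coindexation would violate Principle C on *Diego₂*.
*Rohan₃*: the pronoun c-commands this R-expression → coindexation would violate Principle C on *Rohan₃*.
*Samir₄*: the pronoun c-commands this R-expression → coindexation would violate Principle C on *Samir₄*.
*Daniel₅* and the pronoun do not c-command one another → neither Principle B nor Principle C is at stake; coindexation permitted.

{5}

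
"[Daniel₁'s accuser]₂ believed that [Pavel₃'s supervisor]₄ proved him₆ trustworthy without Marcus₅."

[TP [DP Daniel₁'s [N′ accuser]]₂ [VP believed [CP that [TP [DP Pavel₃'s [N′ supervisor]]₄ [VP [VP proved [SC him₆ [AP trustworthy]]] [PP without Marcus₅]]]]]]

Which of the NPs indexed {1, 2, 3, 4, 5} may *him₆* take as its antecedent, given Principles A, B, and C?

{1, 2, 3, 5}

*him* is a pronoun, so Principle B applies: it must be free in its binding domain.
Binding domain of *him₆*: the embedded TP, whose subject is [Pavel₃'s supervisor]₄.
*Daniel₁* and the pronoun do not c-command one another → neither Principle B nor Principle C is at stake; coindexation permitted.
*[Daniel₁'s accuser]₂* c-commands the pronoun but from outside its binding domain, and is not c-commanded by it → coindexation permitted.
*Pavel₃* and the pronoun do not c-command one another → neither Principle B nor Principle C is at stake; coindexation permitted.
*[Pavel₃'s supervisor]₄* c-commands the pronoun within its binding domain → coindexation would violate Principle B.
*Marcus₅* and the pronoun do not c-command one another → neither Principle B nor Principle C is at stake; coindexation permitted.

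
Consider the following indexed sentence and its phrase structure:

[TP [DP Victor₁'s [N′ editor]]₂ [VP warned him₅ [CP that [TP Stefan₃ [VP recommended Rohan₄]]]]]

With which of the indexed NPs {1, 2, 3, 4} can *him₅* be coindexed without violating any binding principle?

*him* is a pronoun, so Principle B applies: it must be free in its binding domain.
Binding domain of *him₅*: the matrix TP, whose subject is [Victor₁'s editor]₂.
*Victor₁* and the pronoun do not c-command one another → neither Principle B nor Principle C is at stake; coindexation permitted.
*[Victor₁'s editor]₂* c-commands the pronoun within its binding domain → coindexation would violate Principle B.
*Stefan₃*: the pronoun c-commands this R-expression → coindexation would violate Principle C on *Stefan₃*.
*Rohan₄*: the pronoun c-commands this R-expression → coindexation would violate Principle C on *Rohan₄*.

{1}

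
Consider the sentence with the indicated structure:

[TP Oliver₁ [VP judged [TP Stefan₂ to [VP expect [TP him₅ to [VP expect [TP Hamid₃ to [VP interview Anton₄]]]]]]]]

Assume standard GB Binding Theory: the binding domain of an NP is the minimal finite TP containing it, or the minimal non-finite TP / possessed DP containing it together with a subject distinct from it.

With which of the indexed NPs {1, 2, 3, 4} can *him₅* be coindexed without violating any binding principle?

{1}

*him* is a pronoun, so Principle B applies: it must be free in its binding domain.
Binding domain of *him₅*: the embedded TP, whose subject is Stefan₂.
*Oliver₁* c-commands the pronoun but from outside its binding domain, and is not c-commanded by it → coindexation permitted.
*Stefan₂* c-commands the pronoun within its binding domain → coindexation would violate Principle B.
*Hamid₃*: the pronoun c-commands this R-expression → coindexation would violate Principle C on *Hamid₃*.
*Anton₄*: the pronoun c-commands this R-expression → coindexation would violate Principle C on *Anton₄*.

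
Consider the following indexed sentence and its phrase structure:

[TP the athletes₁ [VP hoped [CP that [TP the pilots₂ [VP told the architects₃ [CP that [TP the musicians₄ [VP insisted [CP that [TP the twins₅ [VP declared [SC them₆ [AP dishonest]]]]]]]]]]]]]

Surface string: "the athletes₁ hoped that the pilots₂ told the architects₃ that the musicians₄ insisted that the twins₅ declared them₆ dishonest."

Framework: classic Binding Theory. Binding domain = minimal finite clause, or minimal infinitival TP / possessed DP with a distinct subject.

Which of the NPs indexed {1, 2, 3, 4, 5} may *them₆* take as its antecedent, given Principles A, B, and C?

{1, 2, 3, 4}

*them* is a pronoun, so Principle B applies: it must be free in its binding domain.
Binding domain of *them₆*: the embedded TP, whose subject is the twins₅.
*the athletes₁* c-commands the pronoun but from outside its binding domain, and is not c-commanded by it → coindexation permitted.
*the pilots₂* c-commands the pronoun but from outside its binding domain, and is not c-commanded by it → coindexation permitted.
*the architects₃* c-commands the pronoun but from outside its binding domain, and is not c-commanded by it → coindexation permitted.
*the musicians₄* c-commands the pronoun but from outside its binding domain, and is not c-commanded by it → coindexation permitted.
*the twins₅* c-commands the pronoun within its binding domain → coindexation would violate Principle B.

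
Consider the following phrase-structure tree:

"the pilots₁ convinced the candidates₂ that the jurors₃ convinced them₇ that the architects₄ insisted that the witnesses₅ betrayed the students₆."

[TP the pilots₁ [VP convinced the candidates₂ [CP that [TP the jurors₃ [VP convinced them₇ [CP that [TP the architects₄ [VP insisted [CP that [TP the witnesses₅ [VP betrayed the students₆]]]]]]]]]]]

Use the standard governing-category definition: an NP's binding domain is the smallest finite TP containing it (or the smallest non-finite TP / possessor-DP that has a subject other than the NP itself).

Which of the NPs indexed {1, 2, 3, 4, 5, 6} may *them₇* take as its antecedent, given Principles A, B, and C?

{1, 2}

*them* is a pronoun, so Principle B applies: it must be free in its binding domain.
Binding domain of *them₇*: the embedded TP, whose subject is the jurors₃.
*the pilots₁* c-commands the pronoun but from outside its binding domain, and is not c-commanded by it → coindexation permitted.
*the candidates₂* c-commands the pronoun but from outside its binding domain, and is not c-commanded by it → coindexation permitted.
*the jurors₃* c-commands the pronoun within its binding domain → coindexation would violate Principle B.
*the architects₄*: the pronoun c-commands this R-expression → coindexation would violate Principle C on *the architects₄*.
*the witnesses₅*: the pronoun c-commands this R-expression → coindexation would violate Principle C on *the witnesses₅*.
*the students₆*: the pronoun c-commands this R-expression → coindexation would violate Principle C on *the students₆*.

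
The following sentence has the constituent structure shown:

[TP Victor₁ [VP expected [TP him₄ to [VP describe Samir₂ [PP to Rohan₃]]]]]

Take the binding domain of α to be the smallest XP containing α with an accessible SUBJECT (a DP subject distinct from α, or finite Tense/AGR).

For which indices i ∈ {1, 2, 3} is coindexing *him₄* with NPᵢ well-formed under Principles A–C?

*him* is a pronoun, so Principle B applies: it must be free in its binding domain.
Binding domain of *him₄*: the matrix TP, whose subject is Victor₁.
*Victor₁* c-commands the pronoun within its binding domain → coindexation would violate Principle B.
*Samir₂*: the pronoun c-commands this R-expression → coindexation would violate Principle C on *Samir₂*.
*Rohan₃*: the pronoun c-commands this R-expression → coindexation would violate Principle C on *Rohan₃*.

none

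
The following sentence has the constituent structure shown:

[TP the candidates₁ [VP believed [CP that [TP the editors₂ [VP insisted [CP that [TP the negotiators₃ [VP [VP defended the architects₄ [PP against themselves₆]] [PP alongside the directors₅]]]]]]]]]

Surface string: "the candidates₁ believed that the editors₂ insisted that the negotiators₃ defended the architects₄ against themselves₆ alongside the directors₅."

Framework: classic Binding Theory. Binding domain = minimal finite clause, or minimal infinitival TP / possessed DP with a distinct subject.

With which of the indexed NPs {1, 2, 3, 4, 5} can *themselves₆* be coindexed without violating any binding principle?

{3, 4}

*themselves* is an anaphor, so Principle A applies: it must be bound in its binding domain.
Binding domain of *themselves₆*: the embedded TP, whose subject is the negotiators₃.
*the candidates₁* c-commands the anaphor but is outside its binding domain → cannot satisfy Principle A.
*the editors₂* c-commands the anaphor but is outside its binding domain → cannot satisfy Principle A.
*the negotiators₃* c-commands the anaphor within its binding domain → licit binder.
*the architects₄* c-commands the anaphor within its binding domain → licit binder.
*the directors₅* does not c-command the anaphor → cannot bind it.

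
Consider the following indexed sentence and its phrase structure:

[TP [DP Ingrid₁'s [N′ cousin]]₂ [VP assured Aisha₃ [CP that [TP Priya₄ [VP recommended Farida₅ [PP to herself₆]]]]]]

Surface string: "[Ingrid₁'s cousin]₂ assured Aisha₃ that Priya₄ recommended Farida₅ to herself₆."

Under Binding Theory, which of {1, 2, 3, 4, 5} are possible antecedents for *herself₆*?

{4, 5}

*herself* is an anaphor, so Principle A applies: it must be bound in its binding domain.
Binding domain of *herself₆*: the embedded TP, whose subject is Priya₄.
*Ingrid₁* does not c-command the anaphor → cannot bind it.
*[Ingrid₁'s cousin]₂* c-commands the anaphor but is outside its binding domain → cannot satisfy Principle A.
*Aisha₃* c-commands the anaphor but is outside its binding domain → cannot satisfy Principle A.
*Priya₄* c-commands the anaphor within its binding domain → licit binder.
*Farida₅* c-commands the anaphor within its binding domain → licit binder.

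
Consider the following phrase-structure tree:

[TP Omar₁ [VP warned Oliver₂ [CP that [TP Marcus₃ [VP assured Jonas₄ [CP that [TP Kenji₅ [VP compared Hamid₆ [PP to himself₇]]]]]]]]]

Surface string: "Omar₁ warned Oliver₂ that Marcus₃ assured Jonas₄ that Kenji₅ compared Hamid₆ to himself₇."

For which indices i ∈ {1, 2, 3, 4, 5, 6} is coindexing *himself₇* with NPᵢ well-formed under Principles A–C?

*himself* is an anaphor, so Principle A applies: it must be bound in its binding domain.
Binding domain of *himself₇*: the embedded TP, whose subject is Kenji₅.
*Omar₁* c-commands the anaphor but is outside its binding domain → cannot satisfy Principle A.
*Oliver₂* c-commands the anaphor but is outside its binding domain → cannot satisfy Principle A.
*Marcus₃* c-commands the anaphor but is outside its binding domain → cannot satisfy Principle A.
*Jonas₄* c-commands the anaphor but is outside its binding domain → cannot satisfy Principle A.
*Kenji₅* c-commands the anaphor within its binding domain → licit binder.
*Hamid₆* c-commands the anaphor within its binding domain → licit binder.

{5, 6}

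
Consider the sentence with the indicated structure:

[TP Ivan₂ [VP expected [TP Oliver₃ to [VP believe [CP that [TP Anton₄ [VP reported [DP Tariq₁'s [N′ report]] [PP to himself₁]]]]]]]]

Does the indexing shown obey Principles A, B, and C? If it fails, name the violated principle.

Principle A

The two coindexed NPs are *Tariq₁* and *himself₁*.
*himself₁* is an anaphor. Principle A requires it to be bound within its binding domain — the embedded TP, whose subject is Anton₄.
Within that domain it is c-commanded by *Anton₄*, which does not share its index.
*Tariq₁* does not c-command the anaphor at all.
The anaphor is unbound in its domain → Principle A violation.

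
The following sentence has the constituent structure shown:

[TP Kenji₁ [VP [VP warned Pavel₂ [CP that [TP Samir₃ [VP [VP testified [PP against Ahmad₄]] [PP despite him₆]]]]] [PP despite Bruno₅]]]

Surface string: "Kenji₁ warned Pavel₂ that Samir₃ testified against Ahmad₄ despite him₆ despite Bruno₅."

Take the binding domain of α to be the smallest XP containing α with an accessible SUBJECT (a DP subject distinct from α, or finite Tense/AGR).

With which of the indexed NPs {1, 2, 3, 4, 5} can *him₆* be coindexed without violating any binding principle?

{1, 2, 4, 5}

*him* is a pronoun, so Principle B applies: it must be free in its binding domain.
Binding domain of *him₆*: the embedded TP, whose subject is Samir₃.
*Kenji₁* c-commands the pronoun but from outside its binding domain, and is not c-commanded by it → coindexation permitted.
*Pavel₂* c-commands the pronoun but from outside its binding domain, and is not c-commanded by it → coindexation permitted.
*Samir₃* c-commands the pronoun within its binding domain → coindexation would violate Principle B.
*Ahmad₄* and the pronoun do not c-command one another → neither Principle B nor Principle C is at stake; coindexation permitted.
*Bruno₅* and the pronoun do not c-command one another → neither Principle B nor Principle C is at stake; coindexation permitted.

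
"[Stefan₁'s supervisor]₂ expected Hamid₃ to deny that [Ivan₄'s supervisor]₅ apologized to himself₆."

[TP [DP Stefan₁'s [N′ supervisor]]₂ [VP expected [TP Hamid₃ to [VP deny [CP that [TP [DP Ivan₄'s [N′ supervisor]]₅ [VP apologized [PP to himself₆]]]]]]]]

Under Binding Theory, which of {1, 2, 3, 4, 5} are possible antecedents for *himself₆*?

{5}

*himself* is an anaphor, so Principle A applies: it must be bound in its binding domain.
Binding domain of *himself₆*: the embedded TP, whose subject is [Ivan₄'s supervisor]₅.
*Stefan₁* does not c-command the anaphor → cannot bind it.
*[Stefan₁'s supervisor]₂* c-commands the anaphor but is outside its binding domain → cannot satisfy Principle A.
*Hamid₃* c-commands the anaphor but is outside its binding domain → cannot satisfy Principle A.
*Ivan₄* does not c-command the anaphor → cannot bind it.
*[Ivan₄'s supervisor]₅* c-commands the anaphor within its binding domain → licit binder.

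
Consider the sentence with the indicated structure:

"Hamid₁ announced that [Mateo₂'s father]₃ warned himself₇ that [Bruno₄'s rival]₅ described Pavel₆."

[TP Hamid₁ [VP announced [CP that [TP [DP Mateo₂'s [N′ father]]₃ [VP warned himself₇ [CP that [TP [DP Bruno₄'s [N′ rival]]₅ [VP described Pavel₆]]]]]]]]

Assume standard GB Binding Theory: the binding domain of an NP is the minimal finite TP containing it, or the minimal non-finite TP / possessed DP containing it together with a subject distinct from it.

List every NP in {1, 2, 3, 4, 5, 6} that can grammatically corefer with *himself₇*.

*himself* is an anaphor, so Principle A applies: it must be bound in its binding domain.
Binding domain of *himself₇*: the embedded TP, whose subject is [Mateo₂'s father]₃.
*Hamid₁* c-commands the anaphor but is outside its binding domain → cannot satisfy Principle A.
*Mateo₂* does not c-command the anaphor → cannot bind it.
*[Mateo₂'s father]₃* c-commands the anaphor within its binding domain → licit binder.
*Bruno₄* does not c-command the anaphor → cannot bind it.
*[Bruno₄'s rival]₅* does not c-command the anaphor → cannot bind it.
*Pavel₆* does not c-command the anaphor → cannot bind it.

{3}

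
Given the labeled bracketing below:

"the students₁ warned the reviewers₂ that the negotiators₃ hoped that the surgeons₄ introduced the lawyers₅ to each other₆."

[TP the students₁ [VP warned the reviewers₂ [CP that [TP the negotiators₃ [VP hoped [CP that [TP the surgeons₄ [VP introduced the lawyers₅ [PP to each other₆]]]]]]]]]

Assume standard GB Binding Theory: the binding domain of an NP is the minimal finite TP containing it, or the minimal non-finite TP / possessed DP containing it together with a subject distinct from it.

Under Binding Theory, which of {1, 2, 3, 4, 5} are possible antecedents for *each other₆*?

*each other* is an anaphor, so Principle A applies: it must be bound in its binding domain.
Binding domain of *each other₆*: the embedded TP, whose subject is the surgeons₄.
*the students₁* c-commands the anaphor but is outside its binding domain → cannot satisfy Principle A.
*the reviewers₂* c-commands the anaphor but is outside its binding domain → cannot satisfy Principle A.
*the negotiators₃* c-commands the anaphor but is outside its binding domain → cannot satisfy Principle A.
*the surgeons₄* c-commands the anaphor within its binding domain → licit binder.
*the lawyers₅* c-commands the anaphor within its binding domain → licit binder.

{4, 5}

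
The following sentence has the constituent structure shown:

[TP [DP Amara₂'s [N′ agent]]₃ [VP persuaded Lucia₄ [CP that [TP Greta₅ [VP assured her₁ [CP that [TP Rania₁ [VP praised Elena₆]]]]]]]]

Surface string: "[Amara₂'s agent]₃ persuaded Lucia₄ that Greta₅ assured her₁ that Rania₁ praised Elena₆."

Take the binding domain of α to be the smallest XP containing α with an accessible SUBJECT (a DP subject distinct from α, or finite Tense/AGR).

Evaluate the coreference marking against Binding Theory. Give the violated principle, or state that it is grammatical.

The two coindexed NPs are *her₁* and *Rania₁*.
*Rania₁* is an R-expression. Principle C requires it to be free everywhere.
*her₁* c-commands it and carries the same index.
The R-expression is bound → Principle C violation.

Principle C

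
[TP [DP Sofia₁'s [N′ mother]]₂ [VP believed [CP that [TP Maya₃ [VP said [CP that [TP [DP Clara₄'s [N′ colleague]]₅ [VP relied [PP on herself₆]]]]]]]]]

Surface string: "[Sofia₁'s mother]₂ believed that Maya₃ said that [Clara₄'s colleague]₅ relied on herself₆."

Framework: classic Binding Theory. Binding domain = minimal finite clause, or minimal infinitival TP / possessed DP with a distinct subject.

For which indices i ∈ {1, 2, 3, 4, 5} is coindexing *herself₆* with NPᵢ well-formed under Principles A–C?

*herself* is an anaphor, so Principle A applies: it must be bound in its binding domain.
Binding domain of *herself₆*: the embedded TP, whose subject is [Clara₄'s colleague]₅.
*Sofia₁* does not c-command the anaphor → cannot bind it.
*[Sofia₁'s mother]₂* c-commands the anaphor but is outside its binding domain → cannot satisfy Principle A.
*Maya₃* c-commands the anaphor but is outside its binding domain → cannot satisfy Principle A.
*Clara₄* does not c-command the anaphor → cannot bind it.
*[Clara₄'s colleague]₅* c-commands the anaphor within its binding domain → licit binder.

{5}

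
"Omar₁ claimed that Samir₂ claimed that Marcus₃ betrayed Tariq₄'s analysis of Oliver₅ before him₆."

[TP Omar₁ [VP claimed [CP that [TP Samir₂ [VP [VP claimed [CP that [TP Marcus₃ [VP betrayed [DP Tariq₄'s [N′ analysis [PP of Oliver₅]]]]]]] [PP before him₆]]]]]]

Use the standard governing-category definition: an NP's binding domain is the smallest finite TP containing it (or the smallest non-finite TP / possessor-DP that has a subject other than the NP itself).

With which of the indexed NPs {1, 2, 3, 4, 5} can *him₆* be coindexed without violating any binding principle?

*him* is a pronoun, so Principle B applies: it must be free in its binding domain.
Binding domain of *him₆*: the embedded TP, whose subject is Samir₂.
*Omar₁* c-commands the pronoun but from outside its binding domain, and is not c-commanded by it → coindexation permitted.
*Samir₂* c-commands the pronoun within its binding domain → coindexation would violate Principle B.
*Marcus₃* and the pronoun do not c-command one another → neither Principle B nor Principle C is at stake; coindexation permitted.
*Tariq₄* and the pronoun do not c-command one another → neither Principle B nor Principle C is at stake; coindexation permitted.
*Oliver₅* and the pronoun do not c-command one another → neither Principle B nor Principle C is at stake; coindexation permitted.

{1, 3, 4, 5}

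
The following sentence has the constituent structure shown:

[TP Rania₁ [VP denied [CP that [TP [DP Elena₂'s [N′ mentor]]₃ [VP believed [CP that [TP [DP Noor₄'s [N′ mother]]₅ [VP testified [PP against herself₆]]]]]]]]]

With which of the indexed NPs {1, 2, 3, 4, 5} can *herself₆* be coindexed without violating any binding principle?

{5}

*herself* is an anaphor, so Principle A applies: it must be bound in its binding domain.
Binding domain of *herself₆*: the embedded TP, whose subject is [Noor₄'s mother]₅.
*Rania₁* c-commands the anaphor but is outside its binding domain → cannot satisfy Principle A.
*Elena₂* does not c-command the anaphor → cannot bind it.
*[Elena₂'s mentor]₃* c-commands the anaphor but is outside its binding domain → cannot satisfy Principle A.
*Noor₄* does not c-command the anaphor → cannot bind it.
*[Noor₄'s mother]₅* c-commands the anaphor within its binding domain → licit binder.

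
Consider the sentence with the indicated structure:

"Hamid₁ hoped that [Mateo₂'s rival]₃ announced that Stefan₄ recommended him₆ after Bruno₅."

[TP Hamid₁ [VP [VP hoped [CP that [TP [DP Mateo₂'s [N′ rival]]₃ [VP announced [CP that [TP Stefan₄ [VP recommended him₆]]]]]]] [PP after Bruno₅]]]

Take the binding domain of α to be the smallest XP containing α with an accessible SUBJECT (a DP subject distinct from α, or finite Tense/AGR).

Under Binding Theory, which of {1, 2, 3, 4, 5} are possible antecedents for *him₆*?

{1, 2, 3, 5}

*him* is a pronoun, so Principle B applies: it must be free in its binding domain.
Binding domain of *him₆*: the embedded TP, whose subject is Stefan₄.
*Hamid₁* c-commands the pronoun but from outside its binding domain, and is not c-commanded by it → coindexation permitted.
*Mateo₂* and the pronoun do not c-command one another → neither Principle B nor Principle C is at stake; coindexation permitted.
*[Mateo₂'s rival]₃* c-commands the pronoun but from outside its binding domain, and is not c-commanded by it → coindexation permitted.
*Stefan₄* c-commands the pronoun within its binding domain → coindexation would violate Principle B.
*Bruno₅* and the pronoun do not c-command one another → neither Principle B nor Principle C is at stake; coindexation permitted.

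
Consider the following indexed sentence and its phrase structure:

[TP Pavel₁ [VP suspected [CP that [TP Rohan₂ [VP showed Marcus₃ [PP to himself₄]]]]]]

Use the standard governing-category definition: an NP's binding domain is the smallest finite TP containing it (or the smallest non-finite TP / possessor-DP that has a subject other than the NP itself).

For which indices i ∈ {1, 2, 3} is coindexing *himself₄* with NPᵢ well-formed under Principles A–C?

*himself* is an anaphor, so Principle A applies: it must be bound in its binding domain.
Binding domain of *himself₄*: the embedded TP, whose subject is Rohan₂.
*Pavel₁* c-commands the anaphor but is outside its binding domain → cannot satisfy Principle A.
*Rohan₂* c-commands the anaphor within its binding domain → licit binder.
*Marcus₃* c-commands the anaphor within its binding domain → licit binder.

{2, 3}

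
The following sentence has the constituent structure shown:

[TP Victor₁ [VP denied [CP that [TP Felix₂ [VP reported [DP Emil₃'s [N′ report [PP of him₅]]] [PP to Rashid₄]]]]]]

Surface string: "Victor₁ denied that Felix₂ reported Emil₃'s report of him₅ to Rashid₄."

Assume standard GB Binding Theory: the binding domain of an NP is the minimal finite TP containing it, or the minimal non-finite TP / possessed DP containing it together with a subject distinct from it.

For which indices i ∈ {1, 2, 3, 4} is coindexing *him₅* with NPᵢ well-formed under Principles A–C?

{1, 2, 4}

*him* is a pronoun, so Principle B applies: it must be free in its binding domain.
Binding domain of *him₅*: the possessed DP, whose subject is Emil₃.
*Victor₁* c-commands the pronoun but from outside its binding domain, and is not c-commanded by it → coindexation permitted.
*Felix₂* c-commands the pronoun but from outside its binding domain, and is not c-commanded by it → coindexation permitted.
*Emil₃* c-commands the pronoun within its binding domain → coindexation would violate Principle B.
*Rashid₄* and the pronoun do not c-command one another → neither Principle B nor Principle C is at stake; coindexation permitted.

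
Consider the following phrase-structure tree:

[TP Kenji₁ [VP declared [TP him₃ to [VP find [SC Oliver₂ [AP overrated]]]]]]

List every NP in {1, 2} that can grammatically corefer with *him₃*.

none

*him* is a pronoun, so Principle B applies: it must be free in its binding domain.
Binding domain of *him₃*: the matrix TP, whose subject is Kenji₁.
*Kenji₁* c-commands the pronoun within its binding domain → coindexation would violate Principle B.
*Oliver₂*: the pronoun c-commands this R-expression → coindexation would violate Principle C on *Oliver₂*.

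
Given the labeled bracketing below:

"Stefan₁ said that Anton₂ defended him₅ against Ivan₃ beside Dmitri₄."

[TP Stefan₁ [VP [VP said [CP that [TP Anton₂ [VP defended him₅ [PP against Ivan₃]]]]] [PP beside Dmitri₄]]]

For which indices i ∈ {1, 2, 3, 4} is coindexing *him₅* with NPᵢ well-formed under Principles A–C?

{1, 4}

*him* is a pronoun, so Principle B applies: it must be free in its binding domain.
Binding domain of *him₅*: the embedded TP, whose subject is Anton₂.
*Stefan₁* c-commands the pronoun but from outside its binding domain, and is not c-commanded by it → coindexation permitted.
*Anton₂* c-commands the pronoun within its binding domain → coindexation would violate Principle B.
*Ivan₃*: the pronoun c-commands this R-expression → coindexation would violate Principle C on *Ivan₃*.
*Dmitri₄* and the pronoun do not c-command one another → neither Principle B nor Principle C is at stake; coindexation permitted.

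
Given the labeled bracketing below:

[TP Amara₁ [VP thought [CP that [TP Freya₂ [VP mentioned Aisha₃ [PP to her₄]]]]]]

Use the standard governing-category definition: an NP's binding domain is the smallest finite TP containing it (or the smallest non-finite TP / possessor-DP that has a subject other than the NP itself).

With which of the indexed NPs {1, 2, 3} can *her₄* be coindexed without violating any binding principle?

*her* is a pronoun, so Principle B applies: it must be free in its binding domain.
Binding domain of *her₄*: the embedded TP, whose subject is Freya₂.
*Amara₁* c-commands the pronoun but from outside its binding domain, and is not c-commanded by it → coindexation permitted.
*Freya₂* c-commands the pronoun within its binding domain → coindexation would violate Principle B.
*Aisha₃* c-commands the pronoun within its binding domain → coindexation would violate Principle B.

{1}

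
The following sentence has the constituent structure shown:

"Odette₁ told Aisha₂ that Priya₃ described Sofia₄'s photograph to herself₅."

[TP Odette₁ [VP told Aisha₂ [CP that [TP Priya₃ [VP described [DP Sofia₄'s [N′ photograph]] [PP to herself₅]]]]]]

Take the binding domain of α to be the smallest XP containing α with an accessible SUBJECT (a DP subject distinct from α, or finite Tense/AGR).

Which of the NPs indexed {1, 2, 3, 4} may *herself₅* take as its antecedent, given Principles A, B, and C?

*herself* is an anaphor, so Principle A applies: it must be bound in its binding domain.
Binding domain of *herself₅*: the embedded TP, whose subject is Priya₃.
*Odette₁* c-commands the anaphor but is outside its binding domain → cannot satisfy Principle A.
*Aisha₂* c-commands the anaphor but is outside its binding domain → cannot satisfy Principle A.
*Priya₃* c-commands the anaphor within its binding domain → licit binder.
*Sofia₄* does not c-command the anaphor → cannot bind it.

{3}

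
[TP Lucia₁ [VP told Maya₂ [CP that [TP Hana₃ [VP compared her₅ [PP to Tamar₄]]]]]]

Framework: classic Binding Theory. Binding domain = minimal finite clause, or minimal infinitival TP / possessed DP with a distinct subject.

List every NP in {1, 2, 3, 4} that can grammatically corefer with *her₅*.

*her* is a pronoun, so Principle B applies: it must be free in its binding domain.
Binding domain of *her₅*: the embedded TP, whose subject is Hana₃.
*Lucia₁* c-commands the pronoun but from outside its binding domain, and is not c-commanded by it → coindexation permitted.
*Maya₂* c-commands the pronoun but from outside its binding domain, and is not c-commanded by it → coindexation permitted.
*Hana₃* c-commands the pronoun within its binding domain → coindexation would violate Principle B.
*Tamar₄*: the pronoun c-commands this R-expression → coindexation would violate Principle C on *Tamar₄*.

{1, 2}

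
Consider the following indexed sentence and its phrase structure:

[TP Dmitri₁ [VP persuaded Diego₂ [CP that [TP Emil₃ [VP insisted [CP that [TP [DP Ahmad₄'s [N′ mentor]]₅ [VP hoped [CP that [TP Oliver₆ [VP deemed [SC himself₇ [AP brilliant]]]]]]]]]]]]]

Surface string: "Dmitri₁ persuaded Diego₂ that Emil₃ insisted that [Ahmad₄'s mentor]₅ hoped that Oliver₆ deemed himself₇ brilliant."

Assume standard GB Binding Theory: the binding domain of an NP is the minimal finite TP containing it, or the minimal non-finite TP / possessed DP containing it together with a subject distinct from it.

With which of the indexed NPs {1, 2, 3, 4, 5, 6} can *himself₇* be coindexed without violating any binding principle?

*himself* is an anaphor, so Principle A applies: it must be bound in its binding domain.
Binding domain of *himself₇*: the embedded TP, whose subject is Oliver₆.
*Dmitri₁* c-commands the anaphor but is outside its binding domain → cannot satisfy Principle A.
*Diego₂* c-commands the anaphor but is outside its binding domain → cannot satisfy Principle A.
*Emil₃* c-commands the anaphor but is outside its binding domain → cannot satisfy Principle A.
*Ahmad₄* does not c-command the anaphor → cannot bind it.
*[Ahmad₄'s mentor]₅* c-commands the anaphor but is outside its binding domain → cannot satisfy Principle A.
*Oliver₆* c-commands the anaphor within its binding domain → licit binder.

{6}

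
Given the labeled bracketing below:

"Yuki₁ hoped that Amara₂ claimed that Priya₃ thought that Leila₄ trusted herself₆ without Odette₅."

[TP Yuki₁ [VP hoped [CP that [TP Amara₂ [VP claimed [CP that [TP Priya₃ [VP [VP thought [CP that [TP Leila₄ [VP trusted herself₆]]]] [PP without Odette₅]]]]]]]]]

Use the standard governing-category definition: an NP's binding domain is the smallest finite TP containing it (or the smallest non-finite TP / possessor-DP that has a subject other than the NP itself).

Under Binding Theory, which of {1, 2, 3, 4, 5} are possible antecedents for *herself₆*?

{4}

*herself* is an anaphor, so Principle A applies: it must be bound in its binding domain.
Binding domain of *herself₆*: the embedded TP, whose subject is Leila₄.
*Yuki₁* c-commands the anaphor but is outside its binding domain → cannot satisfy Principle A.
*Amara₂* c-commands the anaphor but is outside its binding domain → cannot satisfy Principle A.
*Priya₃* c-commands the anaphor but is outside its binding domain → cannot satisfy Principle A.
*Leila₄* c-commands the anaphor within its binding domain → licit binder.
*Odette₅* does not c-command the anaphor → cannot bind it.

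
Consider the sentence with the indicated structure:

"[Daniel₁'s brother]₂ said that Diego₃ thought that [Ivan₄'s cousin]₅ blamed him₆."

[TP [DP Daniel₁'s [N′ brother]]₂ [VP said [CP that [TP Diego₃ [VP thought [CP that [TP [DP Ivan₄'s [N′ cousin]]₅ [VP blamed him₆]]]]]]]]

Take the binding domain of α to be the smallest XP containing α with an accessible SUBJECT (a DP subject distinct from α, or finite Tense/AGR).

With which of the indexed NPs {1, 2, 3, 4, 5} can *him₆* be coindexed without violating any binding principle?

{1, 2, 3, 4}

*him* is a pronoun, so Principle B applies: it must be free in its binding domain.
Binding domain of *him₆*: the embedded TP, whose subject is [Ivan₄'s cousin]₅.
*Daniel₁* and the pronoun do not c-command one another → neither Principle B nor Principle C is at stake; coindexation permitted.
*[Daniel₁'s brother]₂* c-commands the pronoun but from outside its binding domain, and is not c-commanded by it → coindexation permitted.
*Diego₃* c-commands the pronoun but from outside its binding domain, and is not c-commanded by it → coindexation permitted.
*Ivan₄* and the pronoun do not c-command one another → neither Principle B nor Principle C is at stake; coindexation permitted.
*[Ivan₄'s cousin]₅* c-commands the pronoun within its binding domain → coindexation would violate Principle B.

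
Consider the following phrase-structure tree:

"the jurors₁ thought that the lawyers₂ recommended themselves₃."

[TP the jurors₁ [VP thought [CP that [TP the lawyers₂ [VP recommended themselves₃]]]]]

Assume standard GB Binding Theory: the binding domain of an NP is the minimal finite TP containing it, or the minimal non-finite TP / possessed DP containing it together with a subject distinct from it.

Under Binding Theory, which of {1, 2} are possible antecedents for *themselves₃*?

*themselves* is an anaphor, so Principle A applies: it must be bound in its binding domain.
Binding domain of *themselves₃*: the embedded TP, whose subject is the lawyers₂.
*the jurors₁* c-commands the anaphor but is outside its binding domain → cannot satisfy Principle A.
*the lawyers₂* c-commands the anaphor within its binding domain → licit binder.

{2}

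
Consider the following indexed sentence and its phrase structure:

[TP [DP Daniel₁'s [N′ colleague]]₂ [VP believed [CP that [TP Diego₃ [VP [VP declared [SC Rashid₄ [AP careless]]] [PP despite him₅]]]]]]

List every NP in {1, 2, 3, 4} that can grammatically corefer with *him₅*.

{1, 2, 4}

*him* is a pronoun, so Principle B applies: it must be free in its binding domain.
Binding domain of *him₅*: the embedded TP, whose subject is Diego₃.
*Daniel₁* and the pronoun do not c-command one another → neither Principle B nor Principle C is at stake; coindexation permitted.
*[Daniel₁'s colleague]₂* c-commands the pronoun but from outside its binding domain, and is not c-commanded by it → coindexation permitted.
*Diego₃* c-commands the pronoun within its binding domain → coindexation would violate Principle B.
*Rashid₄* and the pronoun do not c-command one another → neither Principle B nor Principle C is at stake; coindexation permitted.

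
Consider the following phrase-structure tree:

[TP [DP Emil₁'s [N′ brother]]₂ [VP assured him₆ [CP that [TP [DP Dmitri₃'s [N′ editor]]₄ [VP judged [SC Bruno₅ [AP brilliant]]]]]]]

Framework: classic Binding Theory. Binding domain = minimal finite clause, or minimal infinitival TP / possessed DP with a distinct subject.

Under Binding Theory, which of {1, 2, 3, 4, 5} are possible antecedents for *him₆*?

{1}

*him* is a pronoun, so Principle B applies: it must be free in its binding domain.
Binding domain of *him₆*: the matrix TP, whose subject is [Emil₁'s brother]₂.
*Emil₁* and the pronoun do not c-command one another → neither Principle B nor Principle C is at stake; coindexation permitted.
*[Emil₁'s brother]₂* c-commands the pronoun within its binding domain → coindexation would violate Principle B.
*Dmitri₃*: the pronoun c-commands this R-expression → coindexation would violate Principle C on *Dmitri₃*.
*[Dmitri₃'s editor]₄*: the pronoun c-commands this R-expression → coindexation would violate Principle C on *[Dmitri₃'s editor]₄*.
*Bruno₅*: the pronoun c-commands this R-expression → coindexation would violate Principle C on *Bruno₅*.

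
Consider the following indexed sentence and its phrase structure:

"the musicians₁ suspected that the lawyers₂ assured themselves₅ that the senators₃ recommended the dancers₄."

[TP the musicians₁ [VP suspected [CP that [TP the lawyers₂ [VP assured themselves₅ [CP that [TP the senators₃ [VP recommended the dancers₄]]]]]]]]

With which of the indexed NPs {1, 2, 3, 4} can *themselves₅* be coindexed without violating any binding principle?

{2}

*themselves* is an anaphor, so Principle A applies: it must be bound in its binding domain.
Binding domain of *themselves₅*: the embedded TP, whose subject is the lawyers₂.
*the musicians₁* c-commands the anaphor but is outside its binding domain → cannot satisfy Principle A.
*the lawyers₂* c-commands the anaphor within its binding domain → licit binder.
*the senators₃* does not c-command the anaphor → cannot bind it.
*the dancers₄* does not c-command the anaphor → cannot bind it.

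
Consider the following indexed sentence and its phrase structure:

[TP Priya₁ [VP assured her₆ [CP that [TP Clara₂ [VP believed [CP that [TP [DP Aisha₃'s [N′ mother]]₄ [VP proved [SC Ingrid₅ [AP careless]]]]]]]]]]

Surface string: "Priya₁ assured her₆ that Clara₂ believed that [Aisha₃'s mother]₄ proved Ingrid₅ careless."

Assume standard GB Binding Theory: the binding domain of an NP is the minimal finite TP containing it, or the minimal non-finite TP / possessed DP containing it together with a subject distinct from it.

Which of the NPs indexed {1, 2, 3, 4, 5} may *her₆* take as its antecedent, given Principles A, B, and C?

*her* is a pronoun, so Principle B applies: it must be free in its binding domain.
Binding domain of *her₆*: the matrix TP, whose subject is Priya₁.
*Priya₁* c-commands the pronoun within its binding domain → coindexation would violate Principle B.
*Clara₂*: the pronoun c-commands this R-expression → coindexation would violate Principle C on *Clara₂*.
*Aisha₃*: the pronoun c-commands this R-expression → coindexation would violate Principle C on *Aisha₃*.
*[Aisha₃'s mother]₄*: the pronoun c-commands this R-expression → coindexation would violate Principle C on *[Aisha₃'s mother]₄*.
*Ingrid₅*: the pronoun c-commands this R-expression → coindexation would violate Principle C on *Ingrid₅*.

none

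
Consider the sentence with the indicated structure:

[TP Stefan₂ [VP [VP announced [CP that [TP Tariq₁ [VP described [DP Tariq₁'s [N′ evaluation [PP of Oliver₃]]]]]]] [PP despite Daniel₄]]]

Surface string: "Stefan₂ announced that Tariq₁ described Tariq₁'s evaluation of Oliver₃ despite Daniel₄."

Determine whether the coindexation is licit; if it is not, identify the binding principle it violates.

Principle C

The two coindexed NPs are *Tariq₁* (the higher occurrence) and *Tariq₁* (the lower occurrence).
*Tariq₁* (the lower occurrence) is an R-expression. Principle C requires it to be free everywhere.
*Tariq₁* (the higher occurrence) c-commands it and carries the same index.
The R-expression is bound → Principle C violation.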